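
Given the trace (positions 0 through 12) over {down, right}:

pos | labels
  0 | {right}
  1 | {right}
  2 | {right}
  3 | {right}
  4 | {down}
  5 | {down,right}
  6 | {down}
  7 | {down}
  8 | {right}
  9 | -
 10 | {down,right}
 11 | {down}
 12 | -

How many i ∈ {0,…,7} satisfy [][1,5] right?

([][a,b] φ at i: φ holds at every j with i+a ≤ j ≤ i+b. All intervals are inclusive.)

0

Evaluate at each i in [0,7]:
  i=0: ✗ (fails at j=4)
  i=1: ✗ (fails at j=4)
  i=2: ✗ (fails at j=4)
  i=3: ✗ (fails at j=4)
  i=4: ✗ (fails at j=6)
  i=5: ✗ (fails at j=6)
  i=6: ✗ (fails at j=7)
  i=7: ✗ (fails at j=9)
Positions where it holds: {} → 0.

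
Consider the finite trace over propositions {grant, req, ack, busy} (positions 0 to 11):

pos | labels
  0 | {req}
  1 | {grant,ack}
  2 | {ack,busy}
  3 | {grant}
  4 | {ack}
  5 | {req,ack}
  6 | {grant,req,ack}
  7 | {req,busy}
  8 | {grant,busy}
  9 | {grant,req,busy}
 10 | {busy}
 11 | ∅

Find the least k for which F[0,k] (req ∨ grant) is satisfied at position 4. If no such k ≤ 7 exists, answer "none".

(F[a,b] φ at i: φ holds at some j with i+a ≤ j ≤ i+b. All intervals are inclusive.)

Scan j = 4,5,… for (req ∨ grant):
  j=4: fails
  j=5: holds
First hit at j=5, so smallest k = 5-4 = 1.

1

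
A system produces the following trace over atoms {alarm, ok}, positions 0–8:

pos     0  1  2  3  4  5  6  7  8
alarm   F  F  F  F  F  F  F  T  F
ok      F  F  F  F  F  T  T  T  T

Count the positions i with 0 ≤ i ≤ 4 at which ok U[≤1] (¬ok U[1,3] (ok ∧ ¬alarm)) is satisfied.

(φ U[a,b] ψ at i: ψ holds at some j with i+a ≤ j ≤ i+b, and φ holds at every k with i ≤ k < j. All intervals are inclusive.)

3

Evaluate at each i in [0,4]:
  i=0: ✗ (no rhs in [0,1])
  i=1: ✗ (lhs fails at k=1 before rhs at j=2)
  i=2: ✓ (rhs at j=2)
  i=3: ✓ (rhs at j=3)
  i=4: ✓ (rhs at j=4)
Positions where it holds: {2, 3, 4} → 3.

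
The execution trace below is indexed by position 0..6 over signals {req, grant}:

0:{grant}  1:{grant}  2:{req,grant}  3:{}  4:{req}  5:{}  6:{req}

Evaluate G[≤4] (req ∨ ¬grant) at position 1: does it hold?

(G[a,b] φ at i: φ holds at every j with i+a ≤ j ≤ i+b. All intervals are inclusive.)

Check (req ∨ ¬grant) at every j in [1,5]:
  j=1: false
  j=2: true
  j=3: true
  j=4: true
  j=5: true
Fails at j=1 → formula fails.

False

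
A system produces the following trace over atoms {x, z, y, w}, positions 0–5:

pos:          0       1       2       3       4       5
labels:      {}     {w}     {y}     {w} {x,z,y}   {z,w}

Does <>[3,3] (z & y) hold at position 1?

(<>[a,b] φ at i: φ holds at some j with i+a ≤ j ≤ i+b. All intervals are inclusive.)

Check (z & y) at each j in [4,4]:
  j=4: true
Found at j=4 → formula holds.

Yes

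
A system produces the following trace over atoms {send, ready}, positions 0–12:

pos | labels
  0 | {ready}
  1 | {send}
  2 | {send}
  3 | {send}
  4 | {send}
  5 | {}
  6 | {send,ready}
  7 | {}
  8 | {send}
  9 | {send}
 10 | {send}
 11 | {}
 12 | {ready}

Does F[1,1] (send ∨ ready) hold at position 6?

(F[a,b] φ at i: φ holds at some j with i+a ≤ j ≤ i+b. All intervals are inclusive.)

Check (send ∨ ready) at each j in [7,7]:
  j=7: false
No position in the window satisfies it → formula fails.

False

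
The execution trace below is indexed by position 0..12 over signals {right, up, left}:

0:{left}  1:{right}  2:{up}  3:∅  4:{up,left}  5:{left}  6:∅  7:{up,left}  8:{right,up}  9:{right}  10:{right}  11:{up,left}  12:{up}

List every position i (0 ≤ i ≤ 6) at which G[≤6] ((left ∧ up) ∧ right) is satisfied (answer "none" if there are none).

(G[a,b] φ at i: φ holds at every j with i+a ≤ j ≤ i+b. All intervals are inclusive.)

Evaluate at each i in [0,6]:
  i=0: ✗ (fails at j=0)
  i=1: ✗ (fails at j=1)
  i=2: ✗ (fails at j=2)
  i=3: ✗ (fails at j=3)
  i=4: ✗ (fails at j=4)
  i=5: ✗ (fails at j=5)
  i=6: ✗ (fails at j=6)

none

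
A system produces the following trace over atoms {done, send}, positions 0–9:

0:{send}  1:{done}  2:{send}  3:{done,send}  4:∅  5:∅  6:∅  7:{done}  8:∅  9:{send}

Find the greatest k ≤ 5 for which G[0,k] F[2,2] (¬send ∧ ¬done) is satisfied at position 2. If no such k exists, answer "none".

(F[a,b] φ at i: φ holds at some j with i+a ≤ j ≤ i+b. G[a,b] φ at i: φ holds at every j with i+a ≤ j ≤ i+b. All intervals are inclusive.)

2

F[2,2] (¬send ∧ ¬done) must hold from j=2 onward; find where it first fails.
  j=2: holds
  j=3: holds
  j=4: holds
  j=5: fails
Holds on [2,4], so largest k = 2.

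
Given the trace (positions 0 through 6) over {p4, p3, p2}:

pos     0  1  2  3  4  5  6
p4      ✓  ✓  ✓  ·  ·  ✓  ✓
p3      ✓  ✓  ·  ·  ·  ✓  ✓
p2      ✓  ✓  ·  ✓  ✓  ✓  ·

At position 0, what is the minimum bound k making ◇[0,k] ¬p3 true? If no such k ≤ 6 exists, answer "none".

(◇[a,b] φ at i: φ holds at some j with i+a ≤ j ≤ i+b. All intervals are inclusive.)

2

Scan j = 0,1,… for ¬p3:
  j=0: fails
  j=1: fails
  j=2: holds
First hit at j=2, so smallest k = 2-0 = 2.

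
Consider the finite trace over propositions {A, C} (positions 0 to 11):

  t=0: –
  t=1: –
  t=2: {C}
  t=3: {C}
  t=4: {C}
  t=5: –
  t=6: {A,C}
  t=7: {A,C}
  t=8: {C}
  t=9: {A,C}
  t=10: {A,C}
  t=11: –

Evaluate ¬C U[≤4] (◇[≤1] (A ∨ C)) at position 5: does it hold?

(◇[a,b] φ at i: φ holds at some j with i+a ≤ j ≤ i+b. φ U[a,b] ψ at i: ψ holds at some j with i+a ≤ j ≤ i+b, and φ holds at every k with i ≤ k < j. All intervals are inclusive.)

Yes

Need some j in [5,9] with ◇[≤1] (A ∨ C), and ¬C at every k in [5,j-1].
  j=5: ◇[≤1] (A ∨ C) holds; no prefix to check → satisfied.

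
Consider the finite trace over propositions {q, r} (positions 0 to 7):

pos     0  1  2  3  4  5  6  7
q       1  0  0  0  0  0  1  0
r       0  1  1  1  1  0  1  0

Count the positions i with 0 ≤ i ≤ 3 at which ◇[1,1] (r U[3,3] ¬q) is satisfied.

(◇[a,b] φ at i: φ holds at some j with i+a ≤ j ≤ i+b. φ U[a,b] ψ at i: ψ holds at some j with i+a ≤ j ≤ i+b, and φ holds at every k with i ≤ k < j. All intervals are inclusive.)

Evaluate at each i in [0,3]:
  i=0: ✓ (witness j=1)
  i=1: ✓ (witness j=2)
  i=2: ✗ (none in [3,3])
  i=3: ✗ (none in [4,4])
Positions where it holds: {0, 1} → 2.

2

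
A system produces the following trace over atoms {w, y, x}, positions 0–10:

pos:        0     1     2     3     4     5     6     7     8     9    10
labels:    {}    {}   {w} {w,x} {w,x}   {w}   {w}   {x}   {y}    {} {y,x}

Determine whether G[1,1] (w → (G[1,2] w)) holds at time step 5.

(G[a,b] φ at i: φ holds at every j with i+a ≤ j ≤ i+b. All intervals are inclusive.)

Check (w → (G[1,2] w)) at every j in [6,6]:
  j=6: antecedent true; consequent fails at 7 → ✗
Fails at j=6 → formula fails.

No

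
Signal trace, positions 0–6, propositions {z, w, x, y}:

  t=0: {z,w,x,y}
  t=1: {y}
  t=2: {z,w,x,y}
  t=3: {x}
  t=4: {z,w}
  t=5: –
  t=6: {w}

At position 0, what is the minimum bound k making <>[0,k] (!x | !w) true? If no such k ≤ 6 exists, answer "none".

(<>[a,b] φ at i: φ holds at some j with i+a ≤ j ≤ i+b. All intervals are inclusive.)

Scan j = 0,1,… for (!x | !w):
  j=0: fails
  j=1: holds
First hit at j=1, so smallest k = 1-0 = 1.

1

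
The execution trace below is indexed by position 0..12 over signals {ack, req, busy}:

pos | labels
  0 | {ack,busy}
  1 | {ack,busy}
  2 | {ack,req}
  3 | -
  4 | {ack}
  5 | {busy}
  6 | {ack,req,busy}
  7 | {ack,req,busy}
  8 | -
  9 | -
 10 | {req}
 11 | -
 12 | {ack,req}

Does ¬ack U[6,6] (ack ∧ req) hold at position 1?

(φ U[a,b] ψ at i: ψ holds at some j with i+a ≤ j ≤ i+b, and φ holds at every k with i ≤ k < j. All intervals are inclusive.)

Does not hold

Need some j in [7,7] with (ack ∧ req), and ¬ack at every k in [1,j-1].
  j=7: (ack ∧ req) holds, but ¬ack fails at k=1 → not this j.
No j in the window works → until fails.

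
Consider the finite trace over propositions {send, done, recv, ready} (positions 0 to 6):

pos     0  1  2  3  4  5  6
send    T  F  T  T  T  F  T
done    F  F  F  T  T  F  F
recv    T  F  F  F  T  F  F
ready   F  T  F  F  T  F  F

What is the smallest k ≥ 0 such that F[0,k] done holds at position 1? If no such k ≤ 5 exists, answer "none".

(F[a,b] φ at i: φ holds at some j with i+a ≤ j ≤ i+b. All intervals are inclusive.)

2

Scan j = 1,2,… for done:
  j=1: fails
  j=2: fails
  j=3: holds
First hit at j=3, so smallest k = 3-1 = 2.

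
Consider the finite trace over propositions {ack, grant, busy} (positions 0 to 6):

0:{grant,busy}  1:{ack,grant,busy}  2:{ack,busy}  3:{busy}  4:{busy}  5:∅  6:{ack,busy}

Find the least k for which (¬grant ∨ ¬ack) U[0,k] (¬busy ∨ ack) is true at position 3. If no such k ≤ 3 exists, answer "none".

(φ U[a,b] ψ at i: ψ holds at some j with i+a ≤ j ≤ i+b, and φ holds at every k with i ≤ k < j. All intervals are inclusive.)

2

Need earliest j ≥ 3 with (¬busy ∨ ack), and (¬grant ∨ ¬ack) at every k in [3,j-1].
  j=3: rhs fails.
  j=4: rhs fails.
  j=5: rhs holds; lhs holds on [3,4]. k = 2.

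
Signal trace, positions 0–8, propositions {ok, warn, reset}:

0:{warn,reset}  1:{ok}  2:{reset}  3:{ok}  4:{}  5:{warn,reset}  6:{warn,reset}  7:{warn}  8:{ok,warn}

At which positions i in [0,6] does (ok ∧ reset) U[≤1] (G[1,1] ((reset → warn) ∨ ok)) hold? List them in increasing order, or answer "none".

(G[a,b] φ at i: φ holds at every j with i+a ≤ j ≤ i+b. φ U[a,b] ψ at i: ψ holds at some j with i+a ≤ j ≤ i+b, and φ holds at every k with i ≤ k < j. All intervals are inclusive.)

Evaluate at each i in [0,6]:
  i=0: ✓ (rhs at j=0)
  i=1: ✗ (lhs fails at k=1 before rhs at j=2)
  i=2: ✓ (rhs at j=2)
  i=3: ✓ (rhs at j=3)
  i=4: ✓ (rhs at j=4)
  i=5: ✓ (rhs at j=5)
  i=6: ✓ (rhs at j=6)

0, 2, 3, 4, 5, 6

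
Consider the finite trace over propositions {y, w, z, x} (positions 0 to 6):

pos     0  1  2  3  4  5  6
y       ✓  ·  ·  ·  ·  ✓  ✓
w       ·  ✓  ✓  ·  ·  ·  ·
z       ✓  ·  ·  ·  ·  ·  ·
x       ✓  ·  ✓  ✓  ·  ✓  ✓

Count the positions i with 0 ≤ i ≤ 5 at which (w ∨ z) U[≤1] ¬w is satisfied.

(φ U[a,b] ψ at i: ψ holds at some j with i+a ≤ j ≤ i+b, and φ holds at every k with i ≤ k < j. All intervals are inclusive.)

Evaluate at each i in [0,5]:
  i=0: ✓ (rhs at j=0)
  i=1: ✗ (no rhs in [1,2])
  i=2: ✓ (rhs at j=3; lhs holds on [2,2])
  i=3: ✓ (rhs at j=3)
  i=4: ✓ (rhs at j=4)
  i=5: ✓ (rhs at j=5)
Positions where it holds: {0, 2, 3, 4, 5} → 5.

5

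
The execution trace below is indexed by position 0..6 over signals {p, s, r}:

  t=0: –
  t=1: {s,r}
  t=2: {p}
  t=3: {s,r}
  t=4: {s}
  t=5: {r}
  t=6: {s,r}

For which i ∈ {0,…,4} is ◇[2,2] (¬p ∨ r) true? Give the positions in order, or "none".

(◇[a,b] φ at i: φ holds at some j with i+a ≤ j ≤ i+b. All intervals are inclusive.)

Evaluate at each i in [0,4]:
  i=0: ✗ (none in [2,2])
  i=1: ✓ (witness j=3)
  i=2: ✓ (witness j=4)
  i=3: ✓ (witness j=5)
  i=4: ✓ (witness j=6)

1, 2, 3, 4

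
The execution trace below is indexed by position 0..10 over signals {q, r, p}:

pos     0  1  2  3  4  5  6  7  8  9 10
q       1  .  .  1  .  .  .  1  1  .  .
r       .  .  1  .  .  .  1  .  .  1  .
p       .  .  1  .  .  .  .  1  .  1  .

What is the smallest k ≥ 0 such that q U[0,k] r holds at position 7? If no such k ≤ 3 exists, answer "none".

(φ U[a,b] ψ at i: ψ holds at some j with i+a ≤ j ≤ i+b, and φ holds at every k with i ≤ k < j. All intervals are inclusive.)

Need earliest j ≥ 7 with r, and q at every k in [7,j-1].
  j=7: rhs fails.
  j=8: rhs fails.
  j=9: rhs holds; lhs holds on [7,8]. k = 2.

2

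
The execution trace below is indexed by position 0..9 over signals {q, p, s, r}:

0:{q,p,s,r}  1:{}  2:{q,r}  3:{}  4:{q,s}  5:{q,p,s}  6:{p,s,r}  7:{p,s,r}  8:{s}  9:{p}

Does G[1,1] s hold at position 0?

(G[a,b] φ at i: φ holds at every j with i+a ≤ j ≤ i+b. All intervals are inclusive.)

Does not hold

Check s at every j in [1,1]:
  j=1: false
Fails at j=1 → formula fails.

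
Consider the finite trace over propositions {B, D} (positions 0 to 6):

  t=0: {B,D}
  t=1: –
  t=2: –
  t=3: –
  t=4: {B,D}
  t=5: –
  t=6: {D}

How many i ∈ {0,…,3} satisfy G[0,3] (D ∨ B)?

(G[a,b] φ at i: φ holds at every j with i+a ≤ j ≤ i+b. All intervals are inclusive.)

0

Evaluate at each i in [0,3]:
  i=0: ✗ (fails at j=1)
  i=1: ✗ (fails at j=1)
  i=2: ✗ (fails at j=2)
  i=3: ✗ (fails at j=3)
Positions where it holds: {} → 0.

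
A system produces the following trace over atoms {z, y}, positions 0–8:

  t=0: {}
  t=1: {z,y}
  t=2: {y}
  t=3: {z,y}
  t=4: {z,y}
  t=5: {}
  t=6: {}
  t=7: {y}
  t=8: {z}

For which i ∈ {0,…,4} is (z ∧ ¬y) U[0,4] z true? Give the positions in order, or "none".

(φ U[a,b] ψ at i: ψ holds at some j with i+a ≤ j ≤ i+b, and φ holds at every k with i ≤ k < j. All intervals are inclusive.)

Evaluate at each i in [0,4]:
  i=0: ✗ (lhs fails at k=0 before rhs at j=1)
  i=1: ✓ (rhs at j=1)
  i=2: ✗ (lhs fails at k=2 before rhs at j=3)
  i=3: ✓ (rhs at j=3)
  i=4: ✓ (rhs at j=4)

1, 3, 4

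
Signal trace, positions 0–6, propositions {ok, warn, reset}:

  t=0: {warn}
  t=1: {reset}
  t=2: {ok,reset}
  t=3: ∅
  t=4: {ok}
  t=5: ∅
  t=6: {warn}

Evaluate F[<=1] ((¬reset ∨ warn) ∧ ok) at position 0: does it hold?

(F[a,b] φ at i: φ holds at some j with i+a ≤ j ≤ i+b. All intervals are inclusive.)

Check ((¬reset ∨ warn) ∧ ok) at each j in [0,1]:
  j=0: false
  j=1: false
No position in the window satisfies it → formula fails.

No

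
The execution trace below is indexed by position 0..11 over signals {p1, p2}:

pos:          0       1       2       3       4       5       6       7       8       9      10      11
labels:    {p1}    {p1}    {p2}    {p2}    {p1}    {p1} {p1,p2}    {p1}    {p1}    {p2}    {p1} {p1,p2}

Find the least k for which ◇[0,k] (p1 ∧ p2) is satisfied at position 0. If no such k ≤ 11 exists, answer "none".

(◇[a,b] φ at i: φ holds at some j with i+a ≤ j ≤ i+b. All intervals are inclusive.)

Scan j = 0,1,… for (p1 ∧ p2):
  j=0: fails
  j=1: fails
  j=2: fails
  j=3: fails
  j=4: fails
  j=5: fails
  j=6: holds
First hit at j=6, so smallest k = 6-0 = 6.

6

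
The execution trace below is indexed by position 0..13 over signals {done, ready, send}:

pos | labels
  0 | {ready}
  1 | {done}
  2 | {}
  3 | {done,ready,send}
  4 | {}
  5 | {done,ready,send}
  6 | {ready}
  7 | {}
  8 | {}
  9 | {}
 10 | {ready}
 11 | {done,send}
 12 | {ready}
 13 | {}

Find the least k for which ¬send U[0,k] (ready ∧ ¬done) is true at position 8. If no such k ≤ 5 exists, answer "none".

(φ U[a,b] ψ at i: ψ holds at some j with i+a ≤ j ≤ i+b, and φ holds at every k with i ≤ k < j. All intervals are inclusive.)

Need earliest j ≥ 8 with (ready ∧ ¬done), and ¬send at every k in [8,j-1].
  j=8: rhs fails.
  j=9: rhs fails.
  j=10: rhs holds; lhs holds on [8,9]. k = 2.

2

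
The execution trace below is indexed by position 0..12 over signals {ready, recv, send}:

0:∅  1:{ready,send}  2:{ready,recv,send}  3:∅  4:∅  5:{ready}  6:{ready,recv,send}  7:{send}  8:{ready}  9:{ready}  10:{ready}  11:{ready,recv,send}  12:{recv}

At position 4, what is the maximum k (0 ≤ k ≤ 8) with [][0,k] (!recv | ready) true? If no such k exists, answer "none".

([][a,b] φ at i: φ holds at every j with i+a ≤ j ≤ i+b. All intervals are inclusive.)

(!recv | ready) must hold from j=4 onward; find where it first fails.
  j=4: holds
  j=5: holds
  j=6: holds
  j=7: holds
  j=8: holds
  j=9: holds
  j=10: holds
  j=11: holds
  j=12: fails
Holds on [4,11], so largest k = 7.

7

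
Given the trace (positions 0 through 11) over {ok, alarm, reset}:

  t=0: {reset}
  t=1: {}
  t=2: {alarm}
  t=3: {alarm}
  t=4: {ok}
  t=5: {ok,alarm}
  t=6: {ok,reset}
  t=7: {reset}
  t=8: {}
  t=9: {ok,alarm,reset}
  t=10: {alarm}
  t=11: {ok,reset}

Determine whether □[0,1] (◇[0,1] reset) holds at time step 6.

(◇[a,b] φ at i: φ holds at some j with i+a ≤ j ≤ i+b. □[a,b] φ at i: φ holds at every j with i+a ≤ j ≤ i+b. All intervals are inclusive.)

Check ◇[0,1] reset at every j in [6,7]:
  j=6: holds (witness at 6)
  j=7: holds (witness at 7)
All positions satisfy it → formula holds.

Yes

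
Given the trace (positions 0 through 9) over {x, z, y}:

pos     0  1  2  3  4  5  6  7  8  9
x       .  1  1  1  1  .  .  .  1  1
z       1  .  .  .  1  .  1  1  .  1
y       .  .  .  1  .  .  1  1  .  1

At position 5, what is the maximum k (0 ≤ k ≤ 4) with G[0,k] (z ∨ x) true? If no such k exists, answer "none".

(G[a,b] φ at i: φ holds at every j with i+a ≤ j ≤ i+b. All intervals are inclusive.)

none

(z ∨ x) must hold from j=5 onward; find where it first fails.
  j=5: fails → no k works.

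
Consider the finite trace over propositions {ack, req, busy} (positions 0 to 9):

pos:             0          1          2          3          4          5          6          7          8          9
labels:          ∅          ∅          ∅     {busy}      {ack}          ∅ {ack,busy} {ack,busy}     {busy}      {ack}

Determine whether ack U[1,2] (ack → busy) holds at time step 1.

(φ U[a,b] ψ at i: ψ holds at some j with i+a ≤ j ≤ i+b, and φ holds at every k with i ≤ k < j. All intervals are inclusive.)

Need some j in [2,3] with (ack → busy), and ack at every k in [1,j-1].
  j=2: (ack → busy) holds, but ack fails at k=1 → not this j.
  j=3: (ack → busy) holds, but ack fails at k=1 → not this j.
No j in the window works → until fails.

False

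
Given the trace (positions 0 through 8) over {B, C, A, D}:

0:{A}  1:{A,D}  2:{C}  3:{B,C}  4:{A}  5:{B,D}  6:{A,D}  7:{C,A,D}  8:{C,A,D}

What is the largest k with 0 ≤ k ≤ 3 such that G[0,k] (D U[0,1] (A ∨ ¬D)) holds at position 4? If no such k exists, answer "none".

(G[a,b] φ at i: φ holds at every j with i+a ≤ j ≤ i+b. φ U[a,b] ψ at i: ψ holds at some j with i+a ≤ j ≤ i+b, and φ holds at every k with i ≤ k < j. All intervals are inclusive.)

3

(D U[0,1] (A ∨ ¬D)) must hold from j=4 onward; find where it first fails.
  j=4: holds
  j=5: holds
  j=6: holds
  j=7: holds
Holds through j=7; largest k = 3.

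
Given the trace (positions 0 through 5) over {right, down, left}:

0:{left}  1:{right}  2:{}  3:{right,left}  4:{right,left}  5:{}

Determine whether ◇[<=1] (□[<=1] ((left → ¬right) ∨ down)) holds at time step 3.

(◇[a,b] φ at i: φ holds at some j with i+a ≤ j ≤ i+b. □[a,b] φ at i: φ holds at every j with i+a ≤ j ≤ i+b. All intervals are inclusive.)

Check □[<=1] ((left → ¬right) ∨ down) at each j in [3,4]:
  j=3: fails at 3
  j=4: fails at 4
No position in the window satisfies it → formula fails.

No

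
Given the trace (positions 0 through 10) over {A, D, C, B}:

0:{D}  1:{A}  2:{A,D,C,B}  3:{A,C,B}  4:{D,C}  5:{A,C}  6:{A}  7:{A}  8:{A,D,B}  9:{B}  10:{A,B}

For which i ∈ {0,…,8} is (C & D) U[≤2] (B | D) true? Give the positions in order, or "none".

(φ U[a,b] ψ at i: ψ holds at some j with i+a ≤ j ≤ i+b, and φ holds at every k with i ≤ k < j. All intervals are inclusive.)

Evaluate at each i in [0,8]:
  i=0: ✓ (rhs at j=0)
  i=1: ✗ (lhs fails at k=1 before rhs at j=2)
  i=2: ✓ (rhs at j=2)
  i=3: ✓ (rhs at j=3)
  i=4: ✓ (rhs at j=4)
  i=5: ✗ (no rhs in [5,7])
  i=6: ✗ (lhs fails at k=6 before rhs at j=8)
  i=7: ✗ (lhs fails at k=7 before rhs at j=8)
  i=8: ✓ (rhs at j=8)

0, 2, 3, 4, 8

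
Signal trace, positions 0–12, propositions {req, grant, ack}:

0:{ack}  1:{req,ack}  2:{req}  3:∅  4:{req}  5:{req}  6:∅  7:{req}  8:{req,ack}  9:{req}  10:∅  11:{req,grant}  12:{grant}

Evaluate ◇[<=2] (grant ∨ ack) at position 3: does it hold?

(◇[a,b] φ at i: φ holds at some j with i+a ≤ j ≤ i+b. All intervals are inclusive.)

Check (grant ∨ ack) at each j in [3,5]:
  j=3: false
  j=4: false
  j=5: false
No position in the window satisfies it → formula fails.

No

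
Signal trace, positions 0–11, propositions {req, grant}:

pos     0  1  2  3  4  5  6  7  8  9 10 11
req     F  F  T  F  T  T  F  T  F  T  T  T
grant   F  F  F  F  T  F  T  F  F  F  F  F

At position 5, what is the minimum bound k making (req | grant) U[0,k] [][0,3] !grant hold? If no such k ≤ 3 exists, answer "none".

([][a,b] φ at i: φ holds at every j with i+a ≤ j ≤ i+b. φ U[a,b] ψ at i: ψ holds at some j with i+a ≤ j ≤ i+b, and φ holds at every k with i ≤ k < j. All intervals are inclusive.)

2

Need earliest j ≥ 5 with [][0,3] !grant, and (req | grant) at every k in [5,j-1].
  j=5: rhs fails.
  j=6: rhs fails.
  j=7: rhs holds; lhs holds on [5,6]. k = 2.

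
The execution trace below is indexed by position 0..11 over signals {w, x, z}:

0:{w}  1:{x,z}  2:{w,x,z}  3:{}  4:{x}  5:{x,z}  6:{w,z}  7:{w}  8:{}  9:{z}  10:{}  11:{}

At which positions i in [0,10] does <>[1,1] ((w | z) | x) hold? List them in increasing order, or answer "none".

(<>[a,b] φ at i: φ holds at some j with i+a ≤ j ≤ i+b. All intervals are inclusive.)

0, 1, 3, 4, 5, 6, 8

Evaluate at each i in [0,10]:
  i=0: ✓ (witness j=1)
  i=1: ✓ (witness j=2)
  i=2: ✗ (none in [3,3])
  i=3: ✓ (witness j=4)
  i=4: ✓ (witness j=5)
  i=5: ✓ (witness j=6)
  i=6: ✓ (witness j=7)
  i=7: ✗ (none in [8,8])
  i=8: ✓ (witness j=9)
  i=9: ✗ (none in [10,10])
  i=10: ✗ (none in [11,11])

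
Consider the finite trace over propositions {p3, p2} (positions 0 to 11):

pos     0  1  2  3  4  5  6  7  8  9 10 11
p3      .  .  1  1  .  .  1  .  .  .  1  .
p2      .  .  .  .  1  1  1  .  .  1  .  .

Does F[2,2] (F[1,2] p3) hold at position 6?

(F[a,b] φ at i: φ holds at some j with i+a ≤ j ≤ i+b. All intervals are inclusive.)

Check F[1,2] p3 at each j in [8,8]:
  j=8: holds (witness at 10)
Found at j=8 → formula holds.

Holds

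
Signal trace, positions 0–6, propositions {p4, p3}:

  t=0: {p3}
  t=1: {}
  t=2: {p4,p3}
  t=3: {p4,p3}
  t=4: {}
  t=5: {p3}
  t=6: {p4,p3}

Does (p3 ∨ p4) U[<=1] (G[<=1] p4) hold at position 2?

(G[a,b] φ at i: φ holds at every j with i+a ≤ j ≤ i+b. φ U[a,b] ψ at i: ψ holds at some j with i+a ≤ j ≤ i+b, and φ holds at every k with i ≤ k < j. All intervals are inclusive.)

Need some j in [2,3] with G[<=1] p4, and (p3 ∨ p4) at every k in [2,j-1].
  j=2: G[<=1] p4 holds; no prefix to check → satisfied.

Yes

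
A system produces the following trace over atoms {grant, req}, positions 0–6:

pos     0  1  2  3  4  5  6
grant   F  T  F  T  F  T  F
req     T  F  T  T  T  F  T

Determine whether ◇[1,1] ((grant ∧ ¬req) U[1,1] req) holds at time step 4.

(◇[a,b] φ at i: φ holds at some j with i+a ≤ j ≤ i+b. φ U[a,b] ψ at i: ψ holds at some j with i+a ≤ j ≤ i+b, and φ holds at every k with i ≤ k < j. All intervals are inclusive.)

True

Check ((grant ∧ ¬req) U[1,1] req) at each j in [5,5]:
  j=5: holds
Found at j=5 → formula holds.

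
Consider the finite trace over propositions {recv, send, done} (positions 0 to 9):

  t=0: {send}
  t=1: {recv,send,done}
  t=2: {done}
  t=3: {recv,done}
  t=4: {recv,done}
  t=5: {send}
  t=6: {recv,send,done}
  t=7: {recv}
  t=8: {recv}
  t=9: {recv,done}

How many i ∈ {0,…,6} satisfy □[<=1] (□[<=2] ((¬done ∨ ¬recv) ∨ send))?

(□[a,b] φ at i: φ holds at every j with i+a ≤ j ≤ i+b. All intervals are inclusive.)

Evaluate at each i in [0,6]:
  i=0: ✗ (fails at j=1)
  i=1: ✗ (fails at j=1)
  i=2: ✗ (fails at j=2)
  i=3: ✗ (fails at j=3)
  i=4: ✗ (fails at j=4)
  i=5: ✓ (all of [5,6])
  i=6: ✗ (fails at j=7)
Positions where it holds: {5} → 1.

1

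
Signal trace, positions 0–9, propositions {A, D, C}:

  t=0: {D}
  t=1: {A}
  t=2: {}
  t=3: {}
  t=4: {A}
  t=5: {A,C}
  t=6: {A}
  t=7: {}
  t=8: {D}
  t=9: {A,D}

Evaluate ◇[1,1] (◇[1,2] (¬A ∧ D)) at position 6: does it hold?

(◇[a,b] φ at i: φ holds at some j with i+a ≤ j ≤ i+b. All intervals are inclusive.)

Holds

Check ◇[1,2] (¬A ∧ D) at each j in [7,7]:
  j=7: holds (witness at 8)
Found at j=7 → formula holds.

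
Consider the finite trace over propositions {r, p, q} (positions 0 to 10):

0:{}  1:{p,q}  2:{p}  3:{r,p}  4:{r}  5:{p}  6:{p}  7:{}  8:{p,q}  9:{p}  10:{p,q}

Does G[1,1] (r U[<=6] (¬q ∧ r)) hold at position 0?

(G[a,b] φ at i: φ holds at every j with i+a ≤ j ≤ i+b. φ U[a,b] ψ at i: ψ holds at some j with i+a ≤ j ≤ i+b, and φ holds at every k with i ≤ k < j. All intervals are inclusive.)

No

Check (r U[<=6] (¬q ∧ r)) at every j in [1,1]:
  j=1: fails
Fails at j=1 → formula fails.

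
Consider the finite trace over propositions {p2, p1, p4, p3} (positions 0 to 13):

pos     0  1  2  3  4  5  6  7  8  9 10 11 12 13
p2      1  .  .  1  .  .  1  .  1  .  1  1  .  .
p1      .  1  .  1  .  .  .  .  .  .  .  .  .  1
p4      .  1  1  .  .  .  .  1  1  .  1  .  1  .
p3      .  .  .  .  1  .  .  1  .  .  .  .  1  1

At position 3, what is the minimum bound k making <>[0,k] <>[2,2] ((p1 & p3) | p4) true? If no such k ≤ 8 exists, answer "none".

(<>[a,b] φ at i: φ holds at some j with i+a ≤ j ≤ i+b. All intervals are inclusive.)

2

Scan j = 3,4,… for <>[2,2] ((p1 & p3) | p4):
  j=3: fails
  j=4: fails
  j=5: holds
First hit at j=5, so smallest k = 5-3 = 2.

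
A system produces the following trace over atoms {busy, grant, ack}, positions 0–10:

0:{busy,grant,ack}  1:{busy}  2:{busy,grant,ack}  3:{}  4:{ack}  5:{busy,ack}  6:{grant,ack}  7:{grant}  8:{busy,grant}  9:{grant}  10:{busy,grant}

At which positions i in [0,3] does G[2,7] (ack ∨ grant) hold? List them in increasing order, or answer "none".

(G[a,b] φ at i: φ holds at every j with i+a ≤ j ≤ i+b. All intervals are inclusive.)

Evaluate at each i in [0,3]:
  i=0: ✗ (fails at j=3)
  i=1: ✗ (fails at j=3)
  i=2: ✓ (all of [4,9])
  i=3: ✓ (all of [5,10])

2, 3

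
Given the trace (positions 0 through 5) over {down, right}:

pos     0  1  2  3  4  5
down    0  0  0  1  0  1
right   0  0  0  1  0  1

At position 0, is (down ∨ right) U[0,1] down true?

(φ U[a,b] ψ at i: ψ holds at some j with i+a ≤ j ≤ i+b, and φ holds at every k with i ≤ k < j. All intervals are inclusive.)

Need some j in [0,1] with down, and (down ∨ right) at every k in [0,j-1].
  j=0: down false.
  j=1: down false.
No j in the window works → until fails.

False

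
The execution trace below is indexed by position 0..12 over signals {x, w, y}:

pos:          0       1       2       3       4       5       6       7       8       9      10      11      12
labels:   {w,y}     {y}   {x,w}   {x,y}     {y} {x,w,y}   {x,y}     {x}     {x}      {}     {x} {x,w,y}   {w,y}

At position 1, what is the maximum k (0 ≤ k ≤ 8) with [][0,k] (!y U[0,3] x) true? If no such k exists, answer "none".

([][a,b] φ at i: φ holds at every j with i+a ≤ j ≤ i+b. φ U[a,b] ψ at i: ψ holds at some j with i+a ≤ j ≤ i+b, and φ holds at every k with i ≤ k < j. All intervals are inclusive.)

(!y U[0,3] x) must hold from j=1 onward; find where it first fails.
  j=1: fails → no k works.

none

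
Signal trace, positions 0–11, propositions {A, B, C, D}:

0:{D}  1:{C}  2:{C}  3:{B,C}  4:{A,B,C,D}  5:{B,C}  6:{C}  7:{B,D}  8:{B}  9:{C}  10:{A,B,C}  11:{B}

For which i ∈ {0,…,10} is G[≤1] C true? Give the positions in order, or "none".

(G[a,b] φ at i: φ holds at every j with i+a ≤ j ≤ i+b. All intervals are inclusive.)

1, 2, 3, 4, 5, 9

Evaluate at each i in [0,10]:
  i=0: ✗ (fails at j=0)
  i=1: ✓ (all of [1,2])
  i=2: ✓ (all of [2,3])
  i=3: ✓ (all of [3,4])
  i=4: ✓ (all of [4,5])
  i=5: ✓ (all of [5,6])
  i=6: ✗ (fails at j=7)
  i=7: ✗ (fails at j=7)
  i=8: ✗ (fails at j=8)
  i=9: ✓ (all of [9,10])
  i=10: ✗ (fails at j=11)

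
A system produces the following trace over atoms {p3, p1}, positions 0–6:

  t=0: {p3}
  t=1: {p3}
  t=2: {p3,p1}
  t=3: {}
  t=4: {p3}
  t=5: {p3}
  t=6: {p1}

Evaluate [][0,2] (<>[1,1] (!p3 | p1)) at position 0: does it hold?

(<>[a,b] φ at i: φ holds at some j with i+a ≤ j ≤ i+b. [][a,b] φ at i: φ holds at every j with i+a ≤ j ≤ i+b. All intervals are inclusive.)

No

Check <>[1,1] (!p3 | p1) at every j in [0,2]:
  j=0: fails (none in [1,1])
  j=1: holds (witness at 2)
  j=2: holds (witness at 3)
Fails at j=0 → formula fails.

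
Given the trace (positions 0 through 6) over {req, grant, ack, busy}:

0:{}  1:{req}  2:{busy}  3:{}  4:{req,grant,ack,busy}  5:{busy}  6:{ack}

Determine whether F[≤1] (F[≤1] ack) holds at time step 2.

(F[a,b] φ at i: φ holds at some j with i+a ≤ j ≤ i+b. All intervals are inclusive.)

Holds

Check F[≤1] ack at each j in [2,3]:
  j=2: fails (none in [2,3])
  j=3: holds (witness at 4)
Found at j=3 → formula holds.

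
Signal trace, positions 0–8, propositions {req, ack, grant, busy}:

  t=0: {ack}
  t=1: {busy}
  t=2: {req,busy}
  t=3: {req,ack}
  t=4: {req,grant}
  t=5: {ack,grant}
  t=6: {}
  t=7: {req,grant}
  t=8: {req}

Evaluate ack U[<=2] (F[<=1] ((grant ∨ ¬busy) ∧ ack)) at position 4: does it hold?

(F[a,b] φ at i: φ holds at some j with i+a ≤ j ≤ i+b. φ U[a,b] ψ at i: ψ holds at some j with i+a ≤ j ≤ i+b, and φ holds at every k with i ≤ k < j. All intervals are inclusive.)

Need some j in [4,6] with F[<=1] ((grant ∨ ¬busy) ∧ ack), and ack at every k in [4,j-1].
  j=4: F[<=1] ((grant ∨ ¬busy) ∧ ack) holds; no prefix to check → satisfied.

Holds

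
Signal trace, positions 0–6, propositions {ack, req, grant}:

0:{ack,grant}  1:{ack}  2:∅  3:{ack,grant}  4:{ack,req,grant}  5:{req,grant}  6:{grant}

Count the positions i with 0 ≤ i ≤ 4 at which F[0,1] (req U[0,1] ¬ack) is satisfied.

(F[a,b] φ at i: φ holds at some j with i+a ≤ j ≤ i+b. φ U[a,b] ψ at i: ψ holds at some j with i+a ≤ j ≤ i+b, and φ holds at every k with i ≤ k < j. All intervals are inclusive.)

4

Evaluate at each i in [0,4]:
  i=0: ✗ (none in [0,1])
  i=1: ✓ (witness j=2)
  i=2: ✓ (witness j=2)
  i=3: ✓ (witness j=4)
  i=4: ✓ (witness j=4)
Positions where it holds: {1, 2, 3, 4} → 4.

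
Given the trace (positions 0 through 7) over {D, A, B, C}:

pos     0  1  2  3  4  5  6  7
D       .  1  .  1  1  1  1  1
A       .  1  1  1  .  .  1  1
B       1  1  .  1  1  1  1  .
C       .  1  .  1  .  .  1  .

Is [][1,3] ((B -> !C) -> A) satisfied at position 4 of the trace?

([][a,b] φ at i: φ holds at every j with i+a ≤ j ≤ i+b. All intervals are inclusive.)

Does not hold

Check ((B -> !C) -> A) at every j in [5,7]:
  j=5: antecedent true; consequent false → ✗
  j=6: antecedent false → ✓
  j=7: antecedent true; consequent true → ✓
Fails at j=5 → formula fails.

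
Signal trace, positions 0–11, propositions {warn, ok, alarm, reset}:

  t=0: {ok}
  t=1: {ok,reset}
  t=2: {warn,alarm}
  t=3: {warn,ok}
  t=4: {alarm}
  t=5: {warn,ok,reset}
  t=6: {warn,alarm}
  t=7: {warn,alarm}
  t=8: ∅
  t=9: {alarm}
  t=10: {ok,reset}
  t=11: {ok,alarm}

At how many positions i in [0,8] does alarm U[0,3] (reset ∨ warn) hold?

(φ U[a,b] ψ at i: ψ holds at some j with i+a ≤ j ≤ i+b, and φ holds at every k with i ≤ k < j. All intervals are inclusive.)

7

Evaluate at each i in [0,8]:
  i=0: ✗ (lhs fails at k=0 before rhs at j=1)
  i=1: ✓ (rhs at j=1)
  i=2: ✓ (rhs at j=2)
  i=3: ✓ (rhs at j=3)
  i=4: ✓ (rhs at j=5; lhs holds on [4,4])
  i=5: ✓ (rhs at j=5)
  i=6: ✓ (rhs at j=6)
  i=7: ✓ (rhs at j=7)
  i=8: ✗ (lhs fails at k=8 before rhs at j=10)
Positions where it holds: {1, 2, 3, 4, 5, 6, 7} → 7.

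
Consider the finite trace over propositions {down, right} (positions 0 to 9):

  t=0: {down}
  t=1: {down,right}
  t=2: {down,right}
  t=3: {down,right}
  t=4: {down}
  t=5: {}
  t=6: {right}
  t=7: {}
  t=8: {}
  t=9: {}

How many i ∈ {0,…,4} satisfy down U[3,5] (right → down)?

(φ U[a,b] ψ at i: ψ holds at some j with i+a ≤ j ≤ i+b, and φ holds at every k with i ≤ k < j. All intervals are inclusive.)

3

Evaluate at each i in [0,4]:
  i=0: ✓ (rhs at j=3; lhs holds on [0,2])
  i=1: ✓ (rhs at j=4; lhs holds on [1,3])
  i=2: ✓ (rhs at j=5; lhs holds on [2,4])
  i=3: ✗ (lhs fails at k=5 before rhs at j=7)
  i=4: ✗ (lhs fails at k=5 before rhs at j=7)
Positions where it holds: {0, 1, 2} → 3.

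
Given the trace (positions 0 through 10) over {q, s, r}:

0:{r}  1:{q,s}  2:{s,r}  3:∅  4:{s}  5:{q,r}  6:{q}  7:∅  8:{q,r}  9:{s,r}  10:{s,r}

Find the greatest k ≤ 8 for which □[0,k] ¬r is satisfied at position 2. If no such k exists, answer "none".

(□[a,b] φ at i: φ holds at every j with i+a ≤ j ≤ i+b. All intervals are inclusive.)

none

¬r must hold from j=2 onward; find where it first fails.
  j=2: fails → no k works.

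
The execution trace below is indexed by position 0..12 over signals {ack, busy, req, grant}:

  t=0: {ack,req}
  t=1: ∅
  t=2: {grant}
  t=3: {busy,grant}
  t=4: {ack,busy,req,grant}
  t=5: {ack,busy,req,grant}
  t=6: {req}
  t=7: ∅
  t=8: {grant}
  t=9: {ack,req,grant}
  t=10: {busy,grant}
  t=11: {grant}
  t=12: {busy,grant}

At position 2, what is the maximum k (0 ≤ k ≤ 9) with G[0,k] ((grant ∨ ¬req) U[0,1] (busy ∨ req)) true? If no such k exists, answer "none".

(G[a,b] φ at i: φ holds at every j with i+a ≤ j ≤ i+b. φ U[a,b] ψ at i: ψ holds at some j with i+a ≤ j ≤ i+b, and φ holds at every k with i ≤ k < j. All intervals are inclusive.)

((grant ∨ ¬req) U[0,1] (busy ∨ req)) must hold from j=2 onward; find where it first fails.
  j=2: holds
  j=3: holds
  j=4: holds
  j=5: holds
  j=6: holds
  j=7: fails
Holds on [2,6], so largest k = 4.

4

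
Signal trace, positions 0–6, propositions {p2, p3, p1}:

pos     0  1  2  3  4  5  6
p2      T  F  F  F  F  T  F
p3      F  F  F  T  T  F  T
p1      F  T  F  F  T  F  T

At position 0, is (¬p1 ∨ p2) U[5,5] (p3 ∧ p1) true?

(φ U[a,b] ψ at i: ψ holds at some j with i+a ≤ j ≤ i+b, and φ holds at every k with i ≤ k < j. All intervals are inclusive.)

Does not hold

Need some j in [5,5] with (p3 ∧ p1), and (¬p1 ∨ p2) at every k in [0,j-1].
  j=5: (p3 ∧ p1) false.
No j in the window works → until fails.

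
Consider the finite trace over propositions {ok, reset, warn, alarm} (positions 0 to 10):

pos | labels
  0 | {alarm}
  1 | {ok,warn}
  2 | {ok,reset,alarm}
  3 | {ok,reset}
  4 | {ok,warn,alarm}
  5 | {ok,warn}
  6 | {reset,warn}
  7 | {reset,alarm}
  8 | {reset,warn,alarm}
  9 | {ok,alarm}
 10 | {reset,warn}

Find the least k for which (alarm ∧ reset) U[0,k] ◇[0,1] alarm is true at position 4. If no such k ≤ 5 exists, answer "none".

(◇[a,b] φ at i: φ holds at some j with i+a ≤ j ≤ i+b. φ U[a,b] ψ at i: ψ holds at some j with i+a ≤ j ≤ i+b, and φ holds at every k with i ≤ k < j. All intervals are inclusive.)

Need earliest j ≥ 4 with ◇[0,1] alarm, and (alarm ∧ reset) at every k in [4,j-1].
  j=4: rhs holds (empty prefix). k = 0.

0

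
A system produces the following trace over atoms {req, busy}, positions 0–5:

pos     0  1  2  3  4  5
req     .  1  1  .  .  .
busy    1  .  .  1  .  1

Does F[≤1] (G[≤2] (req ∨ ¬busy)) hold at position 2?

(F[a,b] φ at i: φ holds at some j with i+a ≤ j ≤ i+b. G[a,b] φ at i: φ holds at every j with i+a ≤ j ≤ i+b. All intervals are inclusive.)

No

Check G[≤2] (req ∨ ¬busy) at each j in [2,3]:
  j=2: fails at 3
  j=3: fails at 3
No position in the window satisfies it → formula fails.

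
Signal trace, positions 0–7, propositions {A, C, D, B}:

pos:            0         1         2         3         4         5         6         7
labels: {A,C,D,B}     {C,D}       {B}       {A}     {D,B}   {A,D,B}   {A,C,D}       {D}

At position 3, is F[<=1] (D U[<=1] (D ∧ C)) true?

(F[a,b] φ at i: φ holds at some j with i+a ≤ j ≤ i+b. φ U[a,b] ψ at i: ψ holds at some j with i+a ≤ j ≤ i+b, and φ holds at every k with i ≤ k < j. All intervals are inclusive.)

Check (D U[<=1] (D ∧ C)) at each j in [3,4]:
  j=3: fails
  j=4: fails
No position in the window satisfies it → formula fails.

No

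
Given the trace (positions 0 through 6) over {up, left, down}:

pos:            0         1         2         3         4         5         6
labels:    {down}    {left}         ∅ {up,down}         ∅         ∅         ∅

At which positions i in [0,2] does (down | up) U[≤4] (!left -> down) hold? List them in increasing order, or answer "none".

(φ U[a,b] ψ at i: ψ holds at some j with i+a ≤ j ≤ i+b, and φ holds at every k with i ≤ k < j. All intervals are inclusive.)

Evaluate at each i in [0,2]:
  i=0: ✓ (rhs at j=0)
  i=1: ✓ (rhs at j=1)
  i=2: ✗ (lhs fails at k=2 before rhs at j=3)

0, 1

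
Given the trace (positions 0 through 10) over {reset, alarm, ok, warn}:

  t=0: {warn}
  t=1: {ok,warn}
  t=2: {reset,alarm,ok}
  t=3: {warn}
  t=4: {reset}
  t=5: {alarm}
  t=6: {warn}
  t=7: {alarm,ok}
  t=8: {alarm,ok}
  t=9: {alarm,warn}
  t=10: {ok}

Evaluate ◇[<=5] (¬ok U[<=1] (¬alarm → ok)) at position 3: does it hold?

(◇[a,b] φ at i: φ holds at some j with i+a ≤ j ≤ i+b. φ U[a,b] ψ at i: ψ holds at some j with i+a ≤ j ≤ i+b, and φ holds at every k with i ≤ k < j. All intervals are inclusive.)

Holds

Check (¬ok U[<=1] (¬alarm → ok)) at each j in [3,8]:
  j=3: fails
  j=4: holds
  j=5: holds
  j=6: holds
  j=7: holds
  j=8: holds
Found at j=4 → formula holds.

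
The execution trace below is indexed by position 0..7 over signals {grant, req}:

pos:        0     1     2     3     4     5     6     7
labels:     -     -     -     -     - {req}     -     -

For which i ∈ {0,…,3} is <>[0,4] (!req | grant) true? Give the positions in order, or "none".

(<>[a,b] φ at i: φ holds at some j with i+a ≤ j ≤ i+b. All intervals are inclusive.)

Evaluate at each i in [0,3]:
  i=0: ✓ (witness j=0)
  i=1: ✓ (witness j=1)
  i=2: ✓ (witness j=2)
  i=3: ✓ (witness j=3)

0, 1, 2, 3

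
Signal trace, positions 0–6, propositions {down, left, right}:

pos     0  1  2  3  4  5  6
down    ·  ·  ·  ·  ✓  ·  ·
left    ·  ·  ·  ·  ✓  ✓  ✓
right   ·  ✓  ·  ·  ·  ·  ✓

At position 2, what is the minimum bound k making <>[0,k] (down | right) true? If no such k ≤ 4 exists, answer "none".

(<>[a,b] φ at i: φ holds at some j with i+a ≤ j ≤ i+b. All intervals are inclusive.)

Scan j = 2,3,… for (down | right):
  j=2: fails
  j=3: fails
  j=4: holds
First hit at j=4, so smallest k = 4-2 = 2.

2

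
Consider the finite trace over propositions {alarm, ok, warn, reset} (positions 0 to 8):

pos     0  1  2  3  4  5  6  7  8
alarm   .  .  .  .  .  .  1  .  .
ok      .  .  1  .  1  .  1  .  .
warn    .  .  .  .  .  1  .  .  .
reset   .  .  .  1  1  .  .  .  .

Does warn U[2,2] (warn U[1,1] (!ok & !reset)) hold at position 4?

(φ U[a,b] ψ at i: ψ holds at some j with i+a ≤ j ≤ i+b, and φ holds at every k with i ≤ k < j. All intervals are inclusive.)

No

Need some j in [6,6] with (warn U[1,1] (!ok & !reset)), and warn at every k in [4,j-1].
  j=6: (warn U[1,1] (!ok & !reset)) — fails.
No j in the window works → until fails.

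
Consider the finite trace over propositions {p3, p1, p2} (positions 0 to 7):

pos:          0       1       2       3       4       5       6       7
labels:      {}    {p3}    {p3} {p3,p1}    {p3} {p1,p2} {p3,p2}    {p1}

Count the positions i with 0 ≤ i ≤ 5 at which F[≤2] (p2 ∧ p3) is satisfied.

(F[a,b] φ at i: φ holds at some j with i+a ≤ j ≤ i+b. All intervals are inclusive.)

Evaluate at each i in [0,5]:
  i=0: ✗ (none in [0,2])
  i=1: ✗ (none in [1,3])
  i=2: ✗ (none in [2,4])
  i=3: ✗ (none in [3,5])
  i=4: ✓ (witness j=6)
  i=5: ✓ (witness j=6)
Positions where it holds: {4, 5} → 2.

2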